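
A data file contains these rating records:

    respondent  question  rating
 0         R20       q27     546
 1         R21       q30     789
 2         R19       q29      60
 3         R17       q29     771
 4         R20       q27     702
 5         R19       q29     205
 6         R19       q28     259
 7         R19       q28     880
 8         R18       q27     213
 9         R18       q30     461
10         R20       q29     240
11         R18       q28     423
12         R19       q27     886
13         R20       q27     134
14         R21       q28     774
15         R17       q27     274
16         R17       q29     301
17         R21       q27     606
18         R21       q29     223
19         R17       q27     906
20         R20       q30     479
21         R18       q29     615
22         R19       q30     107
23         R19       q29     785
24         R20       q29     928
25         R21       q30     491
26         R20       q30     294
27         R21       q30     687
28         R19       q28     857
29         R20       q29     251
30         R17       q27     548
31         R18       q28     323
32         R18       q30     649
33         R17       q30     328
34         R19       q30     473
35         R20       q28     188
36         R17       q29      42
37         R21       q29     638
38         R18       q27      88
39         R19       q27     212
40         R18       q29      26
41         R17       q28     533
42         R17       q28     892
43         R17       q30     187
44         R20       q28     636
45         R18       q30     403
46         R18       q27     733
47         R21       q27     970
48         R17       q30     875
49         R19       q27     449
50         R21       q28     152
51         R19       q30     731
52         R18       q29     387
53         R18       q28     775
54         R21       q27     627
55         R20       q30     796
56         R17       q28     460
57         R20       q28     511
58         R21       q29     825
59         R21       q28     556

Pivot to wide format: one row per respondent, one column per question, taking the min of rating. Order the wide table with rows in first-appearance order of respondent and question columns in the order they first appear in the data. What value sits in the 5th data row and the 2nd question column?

With rows in first-appearance order of respondent, row 5 is respondent=R18. question columns in first-appearance order: q27, q30, q29, q28; column 2 is q30.
Long rows with respondent=R18, question=q30: min(461, 649, 403) = 403.

403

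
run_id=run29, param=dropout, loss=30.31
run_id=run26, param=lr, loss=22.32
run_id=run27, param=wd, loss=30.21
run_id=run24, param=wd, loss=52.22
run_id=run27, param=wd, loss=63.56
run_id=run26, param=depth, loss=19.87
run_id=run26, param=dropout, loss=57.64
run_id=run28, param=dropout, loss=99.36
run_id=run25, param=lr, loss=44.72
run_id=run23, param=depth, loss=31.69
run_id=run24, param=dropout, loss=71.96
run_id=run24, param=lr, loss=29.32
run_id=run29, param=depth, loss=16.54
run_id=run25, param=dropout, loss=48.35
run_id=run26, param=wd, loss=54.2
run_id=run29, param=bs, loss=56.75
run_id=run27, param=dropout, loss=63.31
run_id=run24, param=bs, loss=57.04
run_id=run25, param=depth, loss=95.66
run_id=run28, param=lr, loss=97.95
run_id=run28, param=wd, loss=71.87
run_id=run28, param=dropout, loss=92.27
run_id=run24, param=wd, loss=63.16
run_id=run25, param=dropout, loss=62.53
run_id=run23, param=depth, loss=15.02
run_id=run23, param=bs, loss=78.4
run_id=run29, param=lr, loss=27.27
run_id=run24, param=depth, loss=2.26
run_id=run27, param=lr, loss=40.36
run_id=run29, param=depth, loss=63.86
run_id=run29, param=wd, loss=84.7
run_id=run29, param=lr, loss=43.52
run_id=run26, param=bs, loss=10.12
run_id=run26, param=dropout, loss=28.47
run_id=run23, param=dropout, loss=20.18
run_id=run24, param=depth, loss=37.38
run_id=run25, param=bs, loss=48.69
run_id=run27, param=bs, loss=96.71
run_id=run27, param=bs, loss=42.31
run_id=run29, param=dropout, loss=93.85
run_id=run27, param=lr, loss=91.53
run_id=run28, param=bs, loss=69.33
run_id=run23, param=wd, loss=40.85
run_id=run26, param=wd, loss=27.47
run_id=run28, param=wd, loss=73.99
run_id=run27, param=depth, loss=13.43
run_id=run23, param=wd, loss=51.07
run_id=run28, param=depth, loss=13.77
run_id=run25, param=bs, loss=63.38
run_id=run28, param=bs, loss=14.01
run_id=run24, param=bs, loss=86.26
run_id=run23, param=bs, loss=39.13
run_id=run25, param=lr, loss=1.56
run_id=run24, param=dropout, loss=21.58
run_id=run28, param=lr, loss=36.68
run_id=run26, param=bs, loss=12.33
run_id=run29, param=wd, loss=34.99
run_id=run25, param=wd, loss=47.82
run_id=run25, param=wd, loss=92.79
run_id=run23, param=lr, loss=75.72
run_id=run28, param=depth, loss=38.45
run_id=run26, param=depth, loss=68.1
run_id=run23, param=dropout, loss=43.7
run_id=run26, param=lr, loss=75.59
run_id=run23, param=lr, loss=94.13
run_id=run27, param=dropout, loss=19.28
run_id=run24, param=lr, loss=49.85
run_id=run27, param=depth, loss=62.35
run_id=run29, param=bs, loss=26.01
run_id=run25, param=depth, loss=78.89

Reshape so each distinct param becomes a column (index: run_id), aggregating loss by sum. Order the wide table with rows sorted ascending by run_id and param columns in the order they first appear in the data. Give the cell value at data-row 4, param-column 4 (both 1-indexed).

87.97

With rows sorted ascending by run_id, row 4 is run_id=run26. param columns in first-appearance order: dropout, lr, wd, depth, bs; column 4 is depth.
Long rows with run_id=run26, param=depth: 19.87 + 68.1 = 87.97.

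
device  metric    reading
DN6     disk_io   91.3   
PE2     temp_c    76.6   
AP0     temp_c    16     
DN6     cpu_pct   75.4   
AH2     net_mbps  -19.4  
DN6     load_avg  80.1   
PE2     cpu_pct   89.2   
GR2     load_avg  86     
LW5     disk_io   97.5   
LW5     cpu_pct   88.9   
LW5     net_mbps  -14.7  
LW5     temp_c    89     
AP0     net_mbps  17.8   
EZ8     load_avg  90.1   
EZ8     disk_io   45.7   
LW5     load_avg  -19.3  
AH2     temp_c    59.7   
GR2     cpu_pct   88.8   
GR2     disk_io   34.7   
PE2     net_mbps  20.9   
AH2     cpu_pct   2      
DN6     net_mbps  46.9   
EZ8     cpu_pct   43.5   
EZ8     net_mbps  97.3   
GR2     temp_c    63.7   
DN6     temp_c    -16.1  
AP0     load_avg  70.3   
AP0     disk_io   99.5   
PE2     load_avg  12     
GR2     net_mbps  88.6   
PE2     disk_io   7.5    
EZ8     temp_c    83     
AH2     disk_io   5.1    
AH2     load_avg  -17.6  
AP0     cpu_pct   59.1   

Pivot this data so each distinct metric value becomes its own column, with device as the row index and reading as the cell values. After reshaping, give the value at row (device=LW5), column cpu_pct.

88.9

Wide layout: rows indexed by device, columns are the 5 distinct metric values (disk_io, temp_c, cpu_pct, net_mbps, load_avg).
Cell (device=LW5, metric=cpu_pct) draws from the long row where device=LW5 and metric=cpu_pct, which has reading=88.9.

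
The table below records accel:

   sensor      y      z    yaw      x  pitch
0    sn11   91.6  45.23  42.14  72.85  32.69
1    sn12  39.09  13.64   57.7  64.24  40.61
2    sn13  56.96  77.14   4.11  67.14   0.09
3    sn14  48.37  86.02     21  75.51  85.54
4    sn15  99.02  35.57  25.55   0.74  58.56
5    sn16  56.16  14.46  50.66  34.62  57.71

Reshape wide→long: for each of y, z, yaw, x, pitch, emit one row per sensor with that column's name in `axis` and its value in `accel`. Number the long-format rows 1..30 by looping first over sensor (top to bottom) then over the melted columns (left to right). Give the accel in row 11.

56.96

30 rows total (6 × 5). Row 11: index ⌊(11-1)/5⌋ = 2 into sensor → sn13; (11-1) mod 5 = 0 into the melted columns → y.
So row 11 is (sn13, y, 56.96); accel = 56.96.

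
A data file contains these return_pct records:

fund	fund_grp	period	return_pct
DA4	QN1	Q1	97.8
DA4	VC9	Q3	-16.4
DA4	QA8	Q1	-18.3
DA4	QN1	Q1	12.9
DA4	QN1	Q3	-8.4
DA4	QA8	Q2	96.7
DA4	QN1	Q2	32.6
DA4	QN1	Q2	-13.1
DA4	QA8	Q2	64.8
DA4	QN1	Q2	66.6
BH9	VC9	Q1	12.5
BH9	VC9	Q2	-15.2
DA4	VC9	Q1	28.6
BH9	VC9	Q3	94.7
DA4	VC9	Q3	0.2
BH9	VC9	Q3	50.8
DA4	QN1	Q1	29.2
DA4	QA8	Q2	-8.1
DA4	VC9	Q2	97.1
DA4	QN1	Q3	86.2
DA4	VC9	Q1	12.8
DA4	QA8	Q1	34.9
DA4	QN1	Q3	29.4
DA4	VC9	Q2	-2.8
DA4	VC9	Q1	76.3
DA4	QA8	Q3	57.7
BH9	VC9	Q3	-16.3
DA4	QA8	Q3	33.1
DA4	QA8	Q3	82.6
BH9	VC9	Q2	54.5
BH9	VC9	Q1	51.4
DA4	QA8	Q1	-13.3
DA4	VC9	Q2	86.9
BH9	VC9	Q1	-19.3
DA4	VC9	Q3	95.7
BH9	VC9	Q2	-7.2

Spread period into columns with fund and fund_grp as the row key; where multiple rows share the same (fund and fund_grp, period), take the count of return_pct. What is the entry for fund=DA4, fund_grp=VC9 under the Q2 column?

Rows with fund=DA4, fund_grp=VC9 and period=Q2: return_pct values are 97.1, -2.8, 86.9.
3 rows match — count = 3.

3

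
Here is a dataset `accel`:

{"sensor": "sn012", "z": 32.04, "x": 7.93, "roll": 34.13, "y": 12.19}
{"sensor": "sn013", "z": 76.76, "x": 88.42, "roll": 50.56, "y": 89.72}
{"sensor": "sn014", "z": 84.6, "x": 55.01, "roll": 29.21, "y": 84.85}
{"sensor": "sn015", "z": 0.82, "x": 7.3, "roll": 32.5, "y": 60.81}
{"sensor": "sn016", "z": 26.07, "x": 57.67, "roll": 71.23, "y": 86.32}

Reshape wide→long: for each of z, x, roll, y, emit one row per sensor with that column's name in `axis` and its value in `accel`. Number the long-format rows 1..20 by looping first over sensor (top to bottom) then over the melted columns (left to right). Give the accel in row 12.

84.85

20 rows total (5 × 4). Row 12: index ⌊(12-1)/4⌋ = 2 into sensor → sn014; (12-1) mod 4 = 3 into the melted columns → y.
So row 12 is (sn014, y, 84.85); accel = 84.85.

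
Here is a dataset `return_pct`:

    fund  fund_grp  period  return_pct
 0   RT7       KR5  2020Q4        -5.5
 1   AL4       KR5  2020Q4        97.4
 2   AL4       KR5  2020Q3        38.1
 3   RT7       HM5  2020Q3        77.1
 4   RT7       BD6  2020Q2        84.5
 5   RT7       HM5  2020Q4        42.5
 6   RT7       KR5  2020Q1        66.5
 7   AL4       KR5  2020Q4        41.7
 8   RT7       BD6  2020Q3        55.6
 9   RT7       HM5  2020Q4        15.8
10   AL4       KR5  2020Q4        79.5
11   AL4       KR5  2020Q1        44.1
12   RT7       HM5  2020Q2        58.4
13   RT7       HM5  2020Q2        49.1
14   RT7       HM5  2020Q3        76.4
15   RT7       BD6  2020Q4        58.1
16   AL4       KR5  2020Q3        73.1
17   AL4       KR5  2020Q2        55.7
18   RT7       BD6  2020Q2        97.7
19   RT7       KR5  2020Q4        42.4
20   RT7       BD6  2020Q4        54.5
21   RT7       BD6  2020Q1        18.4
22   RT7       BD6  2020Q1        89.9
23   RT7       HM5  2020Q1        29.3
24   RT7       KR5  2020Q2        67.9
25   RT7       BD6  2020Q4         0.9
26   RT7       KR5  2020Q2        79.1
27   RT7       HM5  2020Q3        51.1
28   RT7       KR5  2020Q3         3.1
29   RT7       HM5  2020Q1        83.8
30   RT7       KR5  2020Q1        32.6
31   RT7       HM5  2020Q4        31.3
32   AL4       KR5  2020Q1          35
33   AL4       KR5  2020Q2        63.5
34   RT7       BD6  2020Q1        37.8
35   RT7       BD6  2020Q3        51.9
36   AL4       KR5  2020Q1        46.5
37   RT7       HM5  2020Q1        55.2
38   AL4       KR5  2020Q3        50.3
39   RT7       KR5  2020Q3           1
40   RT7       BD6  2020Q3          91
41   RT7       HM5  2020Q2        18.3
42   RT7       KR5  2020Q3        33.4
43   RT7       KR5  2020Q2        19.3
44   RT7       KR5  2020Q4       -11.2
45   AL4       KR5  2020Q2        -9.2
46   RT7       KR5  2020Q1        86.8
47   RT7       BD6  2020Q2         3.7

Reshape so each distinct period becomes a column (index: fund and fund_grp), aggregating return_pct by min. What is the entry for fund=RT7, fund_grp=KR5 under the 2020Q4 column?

Rows with fund=RT7, fund_grp=KR5 and period=2020Q4: return_pct values are -5.5, 42.4, -11.2.
min(-5.5, 42.4, -11.2) = -11.2.

-11.2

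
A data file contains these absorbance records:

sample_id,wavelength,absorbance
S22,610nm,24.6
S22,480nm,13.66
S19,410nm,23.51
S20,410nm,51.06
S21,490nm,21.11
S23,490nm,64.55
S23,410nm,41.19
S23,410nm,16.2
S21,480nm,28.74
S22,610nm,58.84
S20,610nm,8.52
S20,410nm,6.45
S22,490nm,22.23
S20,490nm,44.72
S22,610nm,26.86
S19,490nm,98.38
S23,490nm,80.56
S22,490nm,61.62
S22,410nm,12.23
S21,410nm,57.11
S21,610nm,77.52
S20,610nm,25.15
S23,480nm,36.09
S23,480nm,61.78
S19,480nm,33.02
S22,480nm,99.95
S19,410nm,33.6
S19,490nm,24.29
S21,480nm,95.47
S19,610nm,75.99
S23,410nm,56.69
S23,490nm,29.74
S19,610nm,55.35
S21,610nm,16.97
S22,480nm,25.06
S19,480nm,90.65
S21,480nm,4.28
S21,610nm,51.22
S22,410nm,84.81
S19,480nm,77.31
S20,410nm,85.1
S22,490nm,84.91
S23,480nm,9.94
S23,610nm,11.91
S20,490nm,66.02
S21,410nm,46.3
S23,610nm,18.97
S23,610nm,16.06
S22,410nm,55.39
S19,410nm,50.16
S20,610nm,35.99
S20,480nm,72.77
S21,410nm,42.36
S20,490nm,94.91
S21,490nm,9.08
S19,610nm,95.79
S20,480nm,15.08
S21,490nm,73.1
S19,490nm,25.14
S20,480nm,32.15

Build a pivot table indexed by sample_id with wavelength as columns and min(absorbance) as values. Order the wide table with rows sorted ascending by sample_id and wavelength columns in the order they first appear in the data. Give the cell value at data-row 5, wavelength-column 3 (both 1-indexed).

16.2

With rows sorted ascending by sample_id, row 5 is sample_id=S23. wavelength columns in first-appearance order: 610nm, 480nm, 410nm, 490nm; column 3 is 410nm.
Long rows with sample_id=S23, wavelength=410nm: min(41.19, 16.2, 56.69) = 16.2.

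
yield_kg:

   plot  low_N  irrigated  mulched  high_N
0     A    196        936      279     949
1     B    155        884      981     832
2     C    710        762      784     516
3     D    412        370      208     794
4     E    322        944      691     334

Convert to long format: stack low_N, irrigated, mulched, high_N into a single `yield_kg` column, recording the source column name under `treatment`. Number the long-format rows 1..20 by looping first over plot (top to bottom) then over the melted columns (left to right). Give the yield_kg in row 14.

370

20 rows total (5 × 4). Row 14: index ⌊(14-1)/4⌋ = 3 into plot → D; (14-1) mod 4 = 1 into the melted columns → irrigated.
So row 14 is (D, irrigated, 370); yield_kg = 370.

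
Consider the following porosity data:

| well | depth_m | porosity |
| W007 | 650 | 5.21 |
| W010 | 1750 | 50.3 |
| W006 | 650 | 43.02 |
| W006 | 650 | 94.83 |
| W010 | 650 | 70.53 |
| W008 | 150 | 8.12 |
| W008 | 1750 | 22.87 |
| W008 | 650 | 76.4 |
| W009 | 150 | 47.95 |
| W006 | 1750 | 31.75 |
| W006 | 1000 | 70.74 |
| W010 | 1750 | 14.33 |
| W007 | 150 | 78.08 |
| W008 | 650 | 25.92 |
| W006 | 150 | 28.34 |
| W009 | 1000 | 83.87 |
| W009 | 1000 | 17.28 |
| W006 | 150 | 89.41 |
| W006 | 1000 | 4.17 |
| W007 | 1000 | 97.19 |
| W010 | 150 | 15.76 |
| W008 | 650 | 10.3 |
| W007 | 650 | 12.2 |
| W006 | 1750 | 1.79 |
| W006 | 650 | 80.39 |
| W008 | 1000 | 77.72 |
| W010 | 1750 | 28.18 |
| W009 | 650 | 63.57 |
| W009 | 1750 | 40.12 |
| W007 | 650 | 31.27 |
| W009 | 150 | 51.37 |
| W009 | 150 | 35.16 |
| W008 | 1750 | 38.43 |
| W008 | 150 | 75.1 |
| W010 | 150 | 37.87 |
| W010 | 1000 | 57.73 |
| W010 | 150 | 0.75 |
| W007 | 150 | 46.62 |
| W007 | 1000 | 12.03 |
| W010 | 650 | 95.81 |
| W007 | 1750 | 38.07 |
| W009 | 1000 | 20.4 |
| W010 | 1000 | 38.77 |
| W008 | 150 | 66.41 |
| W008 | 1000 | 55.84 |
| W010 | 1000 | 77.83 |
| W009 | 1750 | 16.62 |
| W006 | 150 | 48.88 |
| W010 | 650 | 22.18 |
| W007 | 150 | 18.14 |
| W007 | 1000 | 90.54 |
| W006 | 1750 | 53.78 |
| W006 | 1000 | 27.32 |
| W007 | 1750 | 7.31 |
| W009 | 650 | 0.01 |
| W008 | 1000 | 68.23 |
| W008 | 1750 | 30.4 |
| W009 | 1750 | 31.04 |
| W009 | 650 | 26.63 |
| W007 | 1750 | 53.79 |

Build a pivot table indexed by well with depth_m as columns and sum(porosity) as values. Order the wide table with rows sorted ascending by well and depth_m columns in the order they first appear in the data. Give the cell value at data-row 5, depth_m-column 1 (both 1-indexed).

188.52

With rows sorted ascending by well, row 5 is well=W010. depth_m columns in first-appearance order: 650, 1750, 150, 1000; column 1 is 650.
Long rows with well=W010, depth_m=650: 70.53 + 95.81 + 22.18 = 188.52.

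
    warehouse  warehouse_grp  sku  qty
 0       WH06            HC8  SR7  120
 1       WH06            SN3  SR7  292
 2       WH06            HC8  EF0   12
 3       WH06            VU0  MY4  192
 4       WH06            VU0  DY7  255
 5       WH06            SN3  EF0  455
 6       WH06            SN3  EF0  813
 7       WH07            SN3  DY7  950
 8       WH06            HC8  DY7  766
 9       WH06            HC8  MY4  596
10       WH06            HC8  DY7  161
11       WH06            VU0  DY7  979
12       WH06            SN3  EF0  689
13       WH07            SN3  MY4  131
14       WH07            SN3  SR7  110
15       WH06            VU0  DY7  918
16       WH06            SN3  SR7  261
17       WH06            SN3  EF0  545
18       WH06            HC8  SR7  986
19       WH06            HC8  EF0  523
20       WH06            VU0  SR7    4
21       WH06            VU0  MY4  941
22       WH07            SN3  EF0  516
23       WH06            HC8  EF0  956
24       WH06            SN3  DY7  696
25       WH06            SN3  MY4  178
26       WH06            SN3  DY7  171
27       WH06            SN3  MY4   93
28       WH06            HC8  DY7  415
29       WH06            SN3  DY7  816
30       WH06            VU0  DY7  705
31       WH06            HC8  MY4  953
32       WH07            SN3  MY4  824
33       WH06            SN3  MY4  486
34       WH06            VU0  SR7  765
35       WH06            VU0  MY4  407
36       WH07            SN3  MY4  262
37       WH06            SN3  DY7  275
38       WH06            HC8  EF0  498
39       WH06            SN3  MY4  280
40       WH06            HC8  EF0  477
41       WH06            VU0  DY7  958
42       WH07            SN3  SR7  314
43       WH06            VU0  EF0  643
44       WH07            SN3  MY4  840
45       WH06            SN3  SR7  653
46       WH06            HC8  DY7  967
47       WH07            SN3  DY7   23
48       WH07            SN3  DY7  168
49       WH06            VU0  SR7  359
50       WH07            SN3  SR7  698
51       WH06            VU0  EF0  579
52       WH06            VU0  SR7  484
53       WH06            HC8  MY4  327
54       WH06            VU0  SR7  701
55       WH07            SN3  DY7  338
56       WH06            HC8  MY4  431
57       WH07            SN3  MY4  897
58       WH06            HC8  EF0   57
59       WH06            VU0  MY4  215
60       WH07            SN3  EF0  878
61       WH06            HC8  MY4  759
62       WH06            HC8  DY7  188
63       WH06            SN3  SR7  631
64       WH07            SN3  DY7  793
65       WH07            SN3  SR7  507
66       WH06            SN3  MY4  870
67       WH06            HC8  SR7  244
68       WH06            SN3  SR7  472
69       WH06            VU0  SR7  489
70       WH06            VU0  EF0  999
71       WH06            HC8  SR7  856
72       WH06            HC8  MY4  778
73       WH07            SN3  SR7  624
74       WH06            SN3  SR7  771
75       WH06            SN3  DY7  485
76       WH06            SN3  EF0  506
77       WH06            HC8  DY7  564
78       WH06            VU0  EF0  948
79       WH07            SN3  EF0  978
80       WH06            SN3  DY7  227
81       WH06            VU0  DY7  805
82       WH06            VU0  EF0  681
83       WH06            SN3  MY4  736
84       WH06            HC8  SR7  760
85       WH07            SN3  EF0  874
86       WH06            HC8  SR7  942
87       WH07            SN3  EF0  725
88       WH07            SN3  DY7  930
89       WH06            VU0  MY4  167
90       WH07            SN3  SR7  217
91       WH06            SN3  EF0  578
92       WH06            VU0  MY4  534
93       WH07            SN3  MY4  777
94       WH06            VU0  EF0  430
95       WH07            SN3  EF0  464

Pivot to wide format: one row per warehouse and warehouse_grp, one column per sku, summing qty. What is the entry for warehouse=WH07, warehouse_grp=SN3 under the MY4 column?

Rows with warehouse=WH07, warehouse_grp=SN3 and sku=MY4: qty values are 131, 824, 262, 840, 897, 777.
131 + 824 + 262 + 840 + 897 + 777 = 3731.

3731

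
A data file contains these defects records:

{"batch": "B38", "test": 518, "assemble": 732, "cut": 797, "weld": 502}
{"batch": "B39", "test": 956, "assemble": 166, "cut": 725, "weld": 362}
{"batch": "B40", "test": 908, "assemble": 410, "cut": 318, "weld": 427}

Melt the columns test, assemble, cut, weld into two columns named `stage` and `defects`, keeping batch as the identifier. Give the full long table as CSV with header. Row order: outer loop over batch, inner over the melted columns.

batch,stage,defects
B38,test,518
B38,assemble,732
B38,cut,797
B38,weld,502
B39,test,956
B39,assemble,166
B39,cut,725
B39,weld,362
B40,test,908
B40,assemble,410
B40,cut,318
B40,weld,427

Each (batch, column) pair becomes one row: 3 × 4 = 12 rows.
For example, (B38, test) → defects=518.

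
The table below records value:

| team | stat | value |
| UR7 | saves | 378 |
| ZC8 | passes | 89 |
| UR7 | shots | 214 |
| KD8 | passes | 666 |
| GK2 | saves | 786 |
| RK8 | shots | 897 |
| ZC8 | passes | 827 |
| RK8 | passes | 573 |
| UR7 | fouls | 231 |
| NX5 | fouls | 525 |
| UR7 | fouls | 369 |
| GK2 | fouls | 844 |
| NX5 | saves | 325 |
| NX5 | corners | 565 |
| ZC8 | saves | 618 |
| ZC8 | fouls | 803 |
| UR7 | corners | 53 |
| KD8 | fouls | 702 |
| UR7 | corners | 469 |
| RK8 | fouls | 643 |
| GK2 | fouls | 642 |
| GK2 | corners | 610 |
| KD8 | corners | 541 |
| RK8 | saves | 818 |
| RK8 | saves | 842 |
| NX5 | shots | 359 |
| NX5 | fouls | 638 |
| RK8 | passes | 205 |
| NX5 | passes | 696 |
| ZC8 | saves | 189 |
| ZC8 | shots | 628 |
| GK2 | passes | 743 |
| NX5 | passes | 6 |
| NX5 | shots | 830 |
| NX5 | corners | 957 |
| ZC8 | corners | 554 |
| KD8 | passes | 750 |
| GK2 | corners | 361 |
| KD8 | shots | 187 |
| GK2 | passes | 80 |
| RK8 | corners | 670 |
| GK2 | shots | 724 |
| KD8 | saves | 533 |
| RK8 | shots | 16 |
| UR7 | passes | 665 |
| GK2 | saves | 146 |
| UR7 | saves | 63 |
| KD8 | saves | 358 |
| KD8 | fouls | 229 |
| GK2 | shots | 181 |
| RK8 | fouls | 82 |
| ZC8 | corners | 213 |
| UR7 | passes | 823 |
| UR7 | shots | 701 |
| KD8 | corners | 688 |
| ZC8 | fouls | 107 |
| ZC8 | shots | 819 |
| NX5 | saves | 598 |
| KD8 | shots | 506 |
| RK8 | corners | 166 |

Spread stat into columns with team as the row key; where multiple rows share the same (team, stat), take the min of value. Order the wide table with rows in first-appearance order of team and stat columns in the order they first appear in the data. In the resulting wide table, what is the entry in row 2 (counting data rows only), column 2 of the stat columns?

With rows in first-appearance order of team, row 2 is team=ZC8. stat columns in first-appearance order: saves, passes, shots, fouls, corners; column 2 is passes.
Long rows with team=ZC8, stat=passes: min(89, 827) = 89.

89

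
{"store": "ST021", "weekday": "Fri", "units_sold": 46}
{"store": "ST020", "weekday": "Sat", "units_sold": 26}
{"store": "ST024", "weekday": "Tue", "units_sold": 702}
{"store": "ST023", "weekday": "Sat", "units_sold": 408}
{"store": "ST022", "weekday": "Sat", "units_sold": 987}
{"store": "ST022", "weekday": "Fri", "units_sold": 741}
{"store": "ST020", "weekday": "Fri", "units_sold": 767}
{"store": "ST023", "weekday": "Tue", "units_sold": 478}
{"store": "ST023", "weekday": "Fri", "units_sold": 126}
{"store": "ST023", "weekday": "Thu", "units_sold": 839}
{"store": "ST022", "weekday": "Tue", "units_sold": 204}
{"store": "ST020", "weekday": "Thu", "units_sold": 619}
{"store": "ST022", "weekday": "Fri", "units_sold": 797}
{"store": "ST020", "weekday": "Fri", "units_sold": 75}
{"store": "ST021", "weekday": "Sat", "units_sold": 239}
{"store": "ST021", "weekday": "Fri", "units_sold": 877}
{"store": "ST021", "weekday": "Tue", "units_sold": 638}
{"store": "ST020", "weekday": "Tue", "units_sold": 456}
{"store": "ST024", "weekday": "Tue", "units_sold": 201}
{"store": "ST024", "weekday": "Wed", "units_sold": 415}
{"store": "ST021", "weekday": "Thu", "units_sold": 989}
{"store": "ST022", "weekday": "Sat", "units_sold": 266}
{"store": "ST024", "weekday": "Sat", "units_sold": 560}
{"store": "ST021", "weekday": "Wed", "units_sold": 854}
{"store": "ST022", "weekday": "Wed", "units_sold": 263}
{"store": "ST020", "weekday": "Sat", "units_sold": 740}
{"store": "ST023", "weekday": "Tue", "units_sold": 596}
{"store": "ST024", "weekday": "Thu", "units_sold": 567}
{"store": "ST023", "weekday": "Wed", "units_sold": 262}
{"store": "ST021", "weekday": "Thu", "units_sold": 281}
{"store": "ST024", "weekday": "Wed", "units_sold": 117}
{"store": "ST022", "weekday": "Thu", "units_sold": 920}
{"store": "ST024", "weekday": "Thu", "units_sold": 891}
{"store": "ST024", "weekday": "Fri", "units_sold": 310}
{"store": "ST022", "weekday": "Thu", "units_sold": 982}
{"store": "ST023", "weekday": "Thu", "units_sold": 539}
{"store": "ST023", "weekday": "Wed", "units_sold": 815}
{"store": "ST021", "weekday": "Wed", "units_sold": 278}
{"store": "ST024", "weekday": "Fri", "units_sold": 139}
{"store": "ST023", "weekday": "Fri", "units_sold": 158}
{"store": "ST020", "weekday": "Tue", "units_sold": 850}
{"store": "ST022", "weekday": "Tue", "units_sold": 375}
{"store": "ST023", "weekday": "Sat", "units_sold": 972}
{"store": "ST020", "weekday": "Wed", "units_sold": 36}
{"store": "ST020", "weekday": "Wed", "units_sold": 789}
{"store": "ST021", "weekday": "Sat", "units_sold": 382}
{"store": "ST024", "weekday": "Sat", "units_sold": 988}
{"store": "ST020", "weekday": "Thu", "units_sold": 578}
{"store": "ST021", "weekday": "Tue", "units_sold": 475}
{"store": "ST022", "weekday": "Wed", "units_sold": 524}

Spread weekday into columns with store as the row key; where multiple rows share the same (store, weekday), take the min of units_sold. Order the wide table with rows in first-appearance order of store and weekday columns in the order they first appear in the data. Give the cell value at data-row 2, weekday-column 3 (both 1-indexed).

456

With rows in first-appearance order of store, row 2 is store=ST020. weekday columns in first-appearance order: Fri, Sat, Tue, Thu, Wed; column 3 is Tue.
Long rows with store=ST020, weekday=Tue: min(456, 850) = 456.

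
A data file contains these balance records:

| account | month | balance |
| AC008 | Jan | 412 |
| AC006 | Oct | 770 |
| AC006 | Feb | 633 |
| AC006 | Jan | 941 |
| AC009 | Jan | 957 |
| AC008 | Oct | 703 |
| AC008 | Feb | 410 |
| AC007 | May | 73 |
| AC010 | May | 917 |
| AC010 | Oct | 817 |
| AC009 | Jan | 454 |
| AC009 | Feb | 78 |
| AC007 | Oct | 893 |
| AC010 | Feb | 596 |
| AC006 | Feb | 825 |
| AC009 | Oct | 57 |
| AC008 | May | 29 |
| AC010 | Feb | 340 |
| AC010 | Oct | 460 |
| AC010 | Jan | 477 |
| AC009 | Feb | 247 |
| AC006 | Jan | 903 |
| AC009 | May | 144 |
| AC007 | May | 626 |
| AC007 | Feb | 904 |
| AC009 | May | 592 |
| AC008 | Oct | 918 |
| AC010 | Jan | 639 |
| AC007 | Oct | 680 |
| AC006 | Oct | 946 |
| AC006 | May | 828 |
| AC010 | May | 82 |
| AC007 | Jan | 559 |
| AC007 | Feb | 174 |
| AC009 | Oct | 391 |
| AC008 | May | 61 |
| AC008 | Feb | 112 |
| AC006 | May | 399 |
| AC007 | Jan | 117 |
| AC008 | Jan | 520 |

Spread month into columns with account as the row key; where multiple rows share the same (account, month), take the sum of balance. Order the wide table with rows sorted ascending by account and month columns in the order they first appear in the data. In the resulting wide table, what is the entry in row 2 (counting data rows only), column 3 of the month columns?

1078

With rows sorted ascending by account, row 2 is account=AC007. month columns in first-appearance order: Jan, Oct, Feb, May; column 3 is Feb.
Long rows with account=AC007, month=Feb: 904 + 174 = 1078.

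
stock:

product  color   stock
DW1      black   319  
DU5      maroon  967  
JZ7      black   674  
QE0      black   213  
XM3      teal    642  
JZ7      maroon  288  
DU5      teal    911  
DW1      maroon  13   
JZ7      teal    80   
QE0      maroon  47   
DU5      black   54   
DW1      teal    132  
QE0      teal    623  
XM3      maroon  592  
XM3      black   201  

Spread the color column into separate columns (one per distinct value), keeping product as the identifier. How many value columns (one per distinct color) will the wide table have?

3

3 distinct color values: teal, black, maroon.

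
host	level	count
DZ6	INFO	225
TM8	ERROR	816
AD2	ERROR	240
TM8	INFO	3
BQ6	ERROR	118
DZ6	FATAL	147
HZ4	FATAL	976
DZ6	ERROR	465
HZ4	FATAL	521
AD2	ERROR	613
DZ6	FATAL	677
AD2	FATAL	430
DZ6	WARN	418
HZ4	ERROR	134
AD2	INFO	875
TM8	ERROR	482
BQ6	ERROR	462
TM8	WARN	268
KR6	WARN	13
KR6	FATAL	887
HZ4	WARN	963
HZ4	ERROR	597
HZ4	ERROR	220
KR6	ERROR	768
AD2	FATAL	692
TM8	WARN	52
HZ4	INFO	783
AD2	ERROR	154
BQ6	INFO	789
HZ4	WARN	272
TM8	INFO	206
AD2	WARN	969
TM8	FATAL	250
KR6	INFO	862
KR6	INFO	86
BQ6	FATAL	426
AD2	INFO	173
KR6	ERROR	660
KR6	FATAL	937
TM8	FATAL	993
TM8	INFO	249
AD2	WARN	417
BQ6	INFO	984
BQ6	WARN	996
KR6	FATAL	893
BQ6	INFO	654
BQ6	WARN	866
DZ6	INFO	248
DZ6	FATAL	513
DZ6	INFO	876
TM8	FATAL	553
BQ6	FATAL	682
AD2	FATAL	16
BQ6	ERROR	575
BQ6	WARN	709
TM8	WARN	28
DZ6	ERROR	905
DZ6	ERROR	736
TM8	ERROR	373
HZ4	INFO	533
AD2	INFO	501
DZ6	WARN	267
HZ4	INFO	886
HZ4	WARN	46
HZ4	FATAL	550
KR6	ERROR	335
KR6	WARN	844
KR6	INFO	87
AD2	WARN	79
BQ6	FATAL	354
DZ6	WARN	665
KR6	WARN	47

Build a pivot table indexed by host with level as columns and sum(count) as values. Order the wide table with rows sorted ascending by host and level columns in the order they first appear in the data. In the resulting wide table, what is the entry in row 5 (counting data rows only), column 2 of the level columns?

With rows sorted ascending by host, row 5 is host=KR6. level columns in first-appearance order: INFO, ERROR, FATAL, WARN; column 2 is ERROR.
Long rows with host=KR6, level=ERROR: 768 + 660 + 335 = 1763.

1763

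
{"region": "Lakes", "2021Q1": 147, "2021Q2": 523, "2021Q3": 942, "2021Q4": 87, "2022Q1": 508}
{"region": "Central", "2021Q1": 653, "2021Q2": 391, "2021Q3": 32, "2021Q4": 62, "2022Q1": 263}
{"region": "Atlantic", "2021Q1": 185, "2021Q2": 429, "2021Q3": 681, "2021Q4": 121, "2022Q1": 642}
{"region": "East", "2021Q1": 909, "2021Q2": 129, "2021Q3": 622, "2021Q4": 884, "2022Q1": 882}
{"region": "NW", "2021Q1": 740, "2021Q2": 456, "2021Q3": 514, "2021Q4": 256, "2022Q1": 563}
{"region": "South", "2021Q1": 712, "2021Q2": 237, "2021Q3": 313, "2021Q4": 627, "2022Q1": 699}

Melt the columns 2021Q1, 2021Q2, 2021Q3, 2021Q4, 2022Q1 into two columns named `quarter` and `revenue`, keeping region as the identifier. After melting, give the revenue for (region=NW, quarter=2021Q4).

256

Unpivoting turns each (region, wide-column) pair into one long row.
The wide cell at row NW, column 2021Q4 holds 256, so the long row (NW, 2021Q4) has revenue=256.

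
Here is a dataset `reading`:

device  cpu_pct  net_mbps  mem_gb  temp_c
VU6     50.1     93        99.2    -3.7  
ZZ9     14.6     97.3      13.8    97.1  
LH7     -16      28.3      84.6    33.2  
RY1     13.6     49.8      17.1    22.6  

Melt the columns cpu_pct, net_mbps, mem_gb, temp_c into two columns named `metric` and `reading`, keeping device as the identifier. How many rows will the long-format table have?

4 device values × 4 melted columns = 16 rows.

16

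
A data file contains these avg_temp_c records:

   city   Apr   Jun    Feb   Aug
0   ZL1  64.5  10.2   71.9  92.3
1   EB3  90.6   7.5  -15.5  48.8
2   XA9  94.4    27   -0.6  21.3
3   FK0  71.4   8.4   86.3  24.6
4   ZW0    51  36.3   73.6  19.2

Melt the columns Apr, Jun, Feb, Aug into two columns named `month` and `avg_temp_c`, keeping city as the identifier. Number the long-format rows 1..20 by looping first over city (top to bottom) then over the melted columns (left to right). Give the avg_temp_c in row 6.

7.5

20 rows total (5 × 4). Row 6: index ⌊(6-1)/4⌋ = 1 into city → EB3; (6-1) mod 4 = 1 into the melted columns → Jun.
So row 6 is (EB3, Jun, 7.5); avg_temp_c = 7.5.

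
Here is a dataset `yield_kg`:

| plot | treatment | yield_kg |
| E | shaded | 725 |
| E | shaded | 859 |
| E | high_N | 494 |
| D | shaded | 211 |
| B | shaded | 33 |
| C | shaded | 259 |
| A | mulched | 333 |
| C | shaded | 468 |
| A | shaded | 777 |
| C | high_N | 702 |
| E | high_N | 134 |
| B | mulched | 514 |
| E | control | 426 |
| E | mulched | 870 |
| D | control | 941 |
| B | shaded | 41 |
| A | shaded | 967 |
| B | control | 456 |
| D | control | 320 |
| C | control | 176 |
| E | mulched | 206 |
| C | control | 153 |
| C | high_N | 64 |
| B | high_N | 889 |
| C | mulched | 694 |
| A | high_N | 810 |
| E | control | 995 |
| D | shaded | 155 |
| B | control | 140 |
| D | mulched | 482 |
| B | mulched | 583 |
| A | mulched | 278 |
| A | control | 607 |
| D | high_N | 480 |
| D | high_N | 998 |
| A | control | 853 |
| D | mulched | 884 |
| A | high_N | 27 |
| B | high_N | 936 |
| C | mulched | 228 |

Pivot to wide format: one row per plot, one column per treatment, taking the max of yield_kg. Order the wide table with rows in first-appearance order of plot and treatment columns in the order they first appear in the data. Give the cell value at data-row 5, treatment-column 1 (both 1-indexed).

With rows in first-appearance order of plot, row 5 is plot=A. treatment columns in first-appearance order: shaded, high_N, mulched, control; column 1 is shaded.
Long rows with plot=A, treatment=shaded: max(777, 967) = 967.

967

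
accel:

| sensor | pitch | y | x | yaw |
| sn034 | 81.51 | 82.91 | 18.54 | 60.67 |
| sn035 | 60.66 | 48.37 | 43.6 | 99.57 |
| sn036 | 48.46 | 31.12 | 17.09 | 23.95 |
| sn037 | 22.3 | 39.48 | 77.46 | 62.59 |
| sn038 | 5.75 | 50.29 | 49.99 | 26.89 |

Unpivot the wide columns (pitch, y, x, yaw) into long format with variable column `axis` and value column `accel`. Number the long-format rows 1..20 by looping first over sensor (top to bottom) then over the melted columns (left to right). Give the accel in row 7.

43.6

20 rows total (5 × 4). Row 7: index ⌊(7-1)/4⌋ = 1 into sensor → sn035; (7-1) mod 4 = 2 into the melted columns → x.
So row 7 is (sn035, x, 43.6); accel = 43.6.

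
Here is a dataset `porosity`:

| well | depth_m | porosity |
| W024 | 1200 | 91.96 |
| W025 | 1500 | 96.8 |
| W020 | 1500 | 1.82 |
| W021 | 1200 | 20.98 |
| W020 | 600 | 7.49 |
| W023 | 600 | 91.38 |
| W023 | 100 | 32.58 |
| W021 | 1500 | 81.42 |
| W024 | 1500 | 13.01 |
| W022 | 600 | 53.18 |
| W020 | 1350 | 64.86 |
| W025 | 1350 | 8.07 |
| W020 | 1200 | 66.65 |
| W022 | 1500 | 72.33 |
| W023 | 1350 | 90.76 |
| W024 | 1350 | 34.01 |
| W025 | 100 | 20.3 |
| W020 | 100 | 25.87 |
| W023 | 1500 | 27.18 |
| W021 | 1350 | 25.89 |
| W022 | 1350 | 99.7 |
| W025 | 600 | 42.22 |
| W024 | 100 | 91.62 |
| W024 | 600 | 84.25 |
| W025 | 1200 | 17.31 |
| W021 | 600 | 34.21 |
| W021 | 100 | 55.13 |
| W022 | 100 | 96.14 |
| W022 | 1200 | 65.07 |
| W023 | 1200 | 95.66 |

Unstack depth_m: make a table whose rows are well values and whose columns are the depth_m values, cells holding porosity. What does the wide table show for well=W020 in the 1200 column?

Wide layout: rows indexed by well, columns are the 5 distinct depth_m values (1200, 1500, 600, 100, 1350).
Cell (well=W020, depth_m=1200) draws from the long row where well=W020 and depth_m=1200, which has porosity=66.65.

66.65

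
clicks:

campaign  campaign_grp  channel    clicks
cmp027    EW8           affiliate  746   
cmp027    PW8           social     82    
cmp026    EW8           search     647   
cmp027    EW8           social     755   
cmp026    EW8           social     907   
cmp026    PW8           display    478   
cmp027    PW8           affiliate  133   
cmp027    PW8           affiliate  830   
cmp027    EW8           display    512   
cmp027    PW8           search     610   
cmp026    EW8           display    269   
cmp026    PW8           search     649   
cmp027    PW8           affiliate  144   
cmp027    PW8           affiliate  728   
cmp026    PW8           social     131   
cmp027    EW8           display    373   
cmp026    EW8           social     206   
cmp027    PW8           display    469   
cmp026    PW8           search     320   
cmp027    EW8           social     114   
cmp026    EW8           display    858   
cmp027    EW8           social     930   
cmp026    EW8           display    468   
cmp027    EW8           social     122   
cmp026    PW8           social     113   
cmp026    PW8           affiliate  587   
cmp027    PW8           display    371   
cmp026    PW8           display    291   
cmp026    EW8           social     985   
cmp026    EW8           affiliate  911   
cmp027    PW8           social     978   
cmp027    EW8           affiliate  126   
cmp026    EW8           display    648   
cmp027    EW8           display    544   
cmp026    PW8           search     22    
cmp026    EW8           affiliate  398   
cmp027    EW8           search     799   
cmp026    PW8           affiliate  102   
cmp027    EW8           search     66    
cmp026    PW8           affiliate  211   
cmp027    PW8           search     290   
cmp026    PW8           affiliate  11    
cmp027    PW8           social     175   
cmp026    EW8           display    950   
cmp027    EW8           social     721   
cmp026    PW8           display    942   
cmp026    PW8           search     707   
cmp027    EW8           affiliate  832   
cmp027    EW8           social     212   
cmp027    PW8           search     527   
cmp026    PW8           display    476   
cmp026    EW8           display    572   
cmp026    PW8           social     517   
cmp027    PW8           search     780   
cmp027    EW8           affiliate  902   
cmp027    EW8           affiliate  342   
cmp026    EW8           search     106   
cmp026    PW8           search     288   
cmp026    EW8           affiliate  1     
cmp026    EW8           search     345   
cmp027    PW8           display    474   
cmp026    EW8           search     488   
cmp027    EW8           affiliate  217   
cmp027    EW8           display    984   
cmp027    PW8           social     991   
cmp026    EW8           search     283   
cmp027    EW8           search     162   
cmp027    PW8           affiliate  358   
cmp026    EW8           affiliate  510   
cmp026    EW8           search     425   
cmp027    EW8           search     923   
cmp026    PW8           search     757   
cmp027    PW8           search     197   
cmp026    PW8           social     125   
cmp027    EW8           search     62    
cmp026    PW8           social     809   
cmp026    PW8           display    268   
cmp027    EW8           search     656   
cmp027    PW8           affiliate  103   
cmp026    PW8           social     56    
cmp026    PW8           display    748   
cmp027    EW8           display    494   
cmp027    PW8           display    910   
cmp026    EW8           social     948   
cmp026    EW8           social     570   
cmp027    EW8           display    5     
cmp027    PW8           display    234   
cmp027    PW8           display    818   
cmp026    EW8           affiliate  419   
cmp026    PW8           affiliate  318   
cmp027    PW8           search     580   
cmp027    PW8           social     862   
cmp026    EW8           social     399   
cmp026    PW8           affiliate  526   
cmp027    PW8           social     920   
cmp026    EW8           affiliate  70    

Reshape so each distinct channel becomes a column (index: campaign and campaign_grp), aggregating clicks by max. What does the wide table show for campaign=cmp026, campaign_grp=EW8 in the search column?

647

Rows with campaign=cmp026, campaign_grp=EW8 and channel=search: clicks values are 647, 106, 345, 488, 283, 425.
max(647, 106, 345, 488, 283, 425) = 647.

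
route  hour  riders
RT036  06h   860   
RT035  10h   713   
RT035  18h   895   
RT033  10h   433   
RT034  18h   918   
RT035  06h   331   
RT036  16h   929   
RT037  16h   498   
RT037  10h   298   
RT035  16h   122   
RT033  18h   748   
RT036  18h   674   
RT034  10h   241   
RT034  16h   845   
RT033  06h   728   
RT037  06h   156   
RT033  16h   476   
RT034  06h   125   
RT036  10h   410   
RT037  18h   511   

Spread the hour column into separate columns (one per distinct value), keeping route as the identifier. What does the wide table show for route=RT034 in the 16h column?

Wide layout: rows indexed by route, columns are the 4 distinct hour values (06h, 10h, 18h, 16h).
Cell (route=RT034, hour=16h) draws from the long row where route=RT034 and hour=16h, which has riders=845.

845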